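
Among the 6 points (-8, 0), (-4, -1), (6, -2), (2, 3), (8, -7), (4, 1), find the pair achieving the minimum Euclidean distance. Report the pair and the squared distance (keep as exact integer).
Pair = ((2, 3), (4, 1)); squared distance = 8

Compute all C(6, 2) = 15 pairwise squared distances (x_i − x_j)² + (y_i − y_j)². The minimum is 8, attained by the pair ((2, 3), (4, 1)).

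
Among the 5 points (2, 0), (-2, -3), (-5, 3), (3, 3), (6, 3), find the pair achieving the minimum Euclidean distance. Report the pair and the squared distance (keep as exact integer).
Pair = ((3, 3), (6, 3)); squared distance = 9

Compute all C(5, 2) = 10 pairwise squared distances (x_i − x_j)² + (y_i − y_j)². The minimum is 9, attained by the pair ((3, 3), (6, 3)).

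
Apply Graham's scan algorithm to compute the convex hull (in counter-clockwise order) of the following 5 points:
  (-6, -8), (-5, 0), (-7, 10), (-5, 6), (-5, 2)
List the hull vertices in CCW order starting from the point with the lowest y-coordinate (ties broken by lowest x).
Hull (CCW) = [(-6, -8), (-5, 0), (-5, 6), (-7, 10)]

Graham scan procedure:
  1. Find the pivot p₀ = point with lowest y (tie → lowest x): (-6, -8).
  2. Sort the remaining points by polar angle around p₀.
  3. Walk through sorted points, maintaining a stack; pop the top while the last three entries make a non-left turn (cross product ≤ 0).
  4. Final stack is the convex hull in CCW order: (-6, -8), (-5, 0), (-5, 6), (-7, 10).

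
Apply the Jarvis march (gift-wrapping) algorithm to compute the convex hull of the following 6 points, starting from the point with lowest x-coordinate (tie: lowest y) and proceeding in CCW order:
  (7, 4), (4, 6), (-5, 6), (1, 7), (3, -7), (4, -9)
Hull (CCW) = [(-5, 6), (4, -9), (7, 4), (4, 6), (1, 7)]

Jarvis march: at each step, from the current hull vertex p, select the next vertex q as the point such that every other point lies strictly to the left of (or on) the directed line p → q. (Equivalently: for every other point r, the cross product (q − p) × (r − p) ≥ 0.)
Starting point (lowest x, tie lowest y): (-5, 6). Wrap until returning to start. Resulting hull: (-5, 6), (4, -9), (7, 4), (4, 6), (1, 7).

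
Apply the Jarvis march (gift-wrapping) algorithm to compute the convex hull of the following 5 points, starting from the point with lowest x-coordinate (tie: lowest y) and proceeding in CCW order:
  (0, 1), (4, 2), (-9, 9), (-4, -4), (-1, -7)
Hull (CCW) = [(-9, 9), (-4, -4), (-1, -7), (4, 2)]

Jarvis march: at each step, from the current hull vertex p, select the next vertex q as the point such that every other point lies strictly to the left of (or on) the directed line p → q. (Equivalently: for every other point r, the cross product (q − p) × (r − p) ≥ 0.)
Starting point (lowest x, tie lowest y): (-9, 9). Wrap until returning to start. Resulting hull: (-9, 9), (-4, -4), (-1, -7), (4, 2).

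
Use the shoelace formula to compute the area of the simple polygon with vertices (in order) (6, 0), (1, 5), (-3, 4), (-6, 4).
Area = 37/2

Shoelace formula: Area = (1/2) |Σ_i (x_i · y_{i+1} − x_{i+1} · y_i)| (indices mod n). Compute each cross term:
  (6)(5) − (1)(0) = 30
  (1)(4) − (-3)(5) = 19
  (-3)(4) − (-6)(4) = 12
  (-6)(0) − (6)(4) = -24
Sum = 37, so (signed) Area = 37/2 = 37/2, |Area| = 37/2.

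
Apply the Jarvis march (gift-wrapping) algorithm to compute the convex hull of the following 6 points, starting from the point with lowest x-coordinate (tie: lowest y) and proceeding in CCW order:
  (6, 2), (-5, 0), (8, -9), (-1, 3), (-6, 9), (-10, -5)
Hull (CCW) = [(-10, -5), (8, -9), (6, 2), (-6, 9)]

Jarvis march: at each step, from the current hull vertex p, select the next vertex q as the point such that every other point lies strictly to the left of (or on) the directed line p → q. (Equivalently: for every other point r, the cross product (q − p) × (r − p) ≥ 0.)
Starting point (lowest x, tie lowest y): (-10, -5). Wrap until returning to start. Resulting hull: (-10, -5), (8, -9), (6, 2), (-6, 9).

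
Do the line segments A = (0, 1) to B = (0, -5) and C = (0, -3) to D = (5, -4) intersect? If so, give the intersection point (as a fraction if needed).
Yes; intersection at (0, -3) (t = 2/3 on AB, s = 0 on CD)

Parametrize AB as A + t(B − A) = (0 + 0 t, 1 + -6 t) and CD as C + s(D − C) = (0 + 5 s, -3 + -1 s). Solve the linear system for (t, s). Determinant = -30 ≠ 0, so a unique intersection of the containing lines exists. Solution: t = 2/3, s = 0 — both in [0, 1], so the segments cross. Intersection point: (0, -3).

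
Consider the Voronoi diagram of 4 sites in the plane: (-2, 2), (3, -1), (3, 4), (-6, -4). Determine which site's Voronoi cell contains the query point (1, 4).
Nearest site = (3, 4)

The Voronoi cell of site s contains exactly those query points closer to s than to any other site. Compute squared distances from q = (1, 4) to each site:
  (3 − 1)² + (4 − 4)² = 4
  (-2 − 1)² + (2 − 4)² = 13
  (3 − 1)² + (-1 − 4)² = 29
  (-6 − 1)² + (-4 − 4)² = 113
Minimum is attained by (3, 4), so q lies in its Voronoi cell.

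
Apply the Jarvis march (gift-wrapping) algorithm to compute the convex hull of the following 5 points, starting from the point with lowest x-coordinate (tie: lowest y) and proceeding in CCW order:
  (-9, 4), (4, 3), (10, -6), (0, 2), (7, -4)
Hull (CCW) = [(-9, 4), (10, -6), (4, 3)]

Jarvis march: at each step, from the current hull vertex p, select the next vertex q as the point such that every other point lies strictly to the left of (or on) the directed line p → q. (Equivalently: for every other point r, the cross product (q − p) × (r − p) ≥ 0.)
Starting point (lowest x, tie lowest y): (-9, 4). Wrap until returning to start. Resulting hull: (-9, 4), (10, -6), (4, 3).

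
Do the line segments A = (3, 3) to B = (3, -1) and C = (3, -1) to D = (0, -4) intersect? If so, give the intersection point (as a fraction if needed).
Yes; intersection at (3, -1) (t = 1 on AB, s = 0 on CD)

Parametrize AB as A + t(B − A) = (3 + 0 t, 3 + -4 t) and CD as C + s(D − C) = (3 + -3 s, -1 + -3 s). Solve the linear system for (t, s). Determinant = 12 ≠ 0, so a unique intersection of the containing lines exists. Solution: t = 1, s = 0 — both in [0, 1], so the segments cross. Intersection point: (3, -1).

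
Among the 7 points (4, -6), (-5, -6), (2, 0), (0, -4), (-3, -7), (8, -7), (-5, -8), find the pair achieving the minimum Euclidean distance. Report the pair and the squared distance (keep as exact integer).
Pair = ((-5, -6), (-5, -8)); squared distance = 4

Compute all C(7, 2) = 21 pairwise squared distances (x_i − x_j)² + (y_i − y_j)². The minimum is 4, attained by the pair ((-5, -6), (-5, -8)).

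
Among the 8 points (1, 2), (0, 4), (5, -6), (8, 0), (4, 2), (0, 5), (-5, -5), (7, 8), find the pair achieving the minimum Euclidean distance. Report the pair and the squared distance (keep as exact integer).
Pair = ((0, 4), (0, 5)); squared distance = 1

Compute all C(8, 2) = 28 pairwise squared distances (x_i − x_j)² + (y_i − y_j)². The minimum is 1, attained by the pair ((0, 4), (0, 5)).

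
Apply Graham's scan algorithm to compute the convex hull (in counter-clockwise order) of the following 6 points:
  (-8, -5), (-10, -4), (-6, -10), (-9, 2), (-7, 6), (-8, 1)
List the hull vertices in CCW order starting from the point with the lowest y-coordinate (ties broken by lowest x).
Hull (CCW) = [(-6, -10), (-7, 6), (-9, 2), (-10, -4)]

Graham scan procedure:
  1. Find the pivot p₀ = point with lowest y (tie → lowest x): (-6, -10).
  2. Sort the remaining points by polar angle around p₀.
  3. Walk through sorted points, maintaining a stack; pop the top while the last three entries make a non-left turn (cross product ≤ 0).
  4. Final stack is the convex hull in CCW order: (-6, -10), (-7, 6), (-9, 2), (-10, -4).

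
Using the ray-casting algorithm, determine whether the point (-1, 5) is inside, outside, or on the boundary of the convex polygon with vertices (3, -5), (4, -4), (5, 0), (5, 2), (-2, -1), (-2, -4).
The point (-1, 5) lies strictly outside the polygon

Cast a horizontal ray to the right from the query point and count how many polygon edges it crosses (each edge strictly once or zero times, handled with the usual half-open convention). 
Parity of crossings → even ⇒ outside.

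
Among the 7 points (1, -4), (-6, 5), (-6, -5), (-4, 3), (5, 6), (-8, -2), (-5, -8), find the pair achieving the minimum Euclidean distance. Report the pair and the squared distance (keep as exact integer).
Pair = ((-6, 5), (-4, 3)); squared distance = 8

Compute all C(7, 2) = 21 pairwise squared distances (x_i − x_j)² + (y_i − y_j)². The minimum is 8, attained by the pair ((-6, 5), (-4, 3)).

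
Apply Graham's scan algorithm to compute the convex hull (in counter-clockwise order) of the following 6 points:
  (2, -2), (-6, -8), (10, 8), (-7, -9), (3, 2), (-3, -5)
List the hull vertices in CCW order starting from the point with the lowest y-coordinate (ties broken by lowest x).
Hull (CCW) = [(-7, -9), (2, -2), (10, 8), (3, 2)]

Graham scan procedure:
  1. Find the pivot p₀ = point with lowest y (tie → lowest x): (-7, -9).
  2. Sort the remaining points by polar angle around p₀.
  3. Walk through sorted points, maintaining a stack; pop the top while the last three entries make a non-left turn (cross product ≤ 0).
  4. Final stack is the convex hull in CCW order: (-7, -9), (2, -2), (10, 8), (3, 2).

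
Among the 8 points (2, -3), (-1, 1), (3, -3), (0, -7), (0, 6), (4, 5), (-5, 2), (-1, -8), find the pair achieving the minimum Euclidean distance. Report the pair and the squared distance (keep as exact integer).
Pair = ((2, -3), (3, -3)); squared distance = 1

Compute all C(8, 2) = 28 pairwise squared distances (x_i − x_j)² + (y_i − y_j)². The minimum is 1, attained by the pair ((2, -3), (3, -3)).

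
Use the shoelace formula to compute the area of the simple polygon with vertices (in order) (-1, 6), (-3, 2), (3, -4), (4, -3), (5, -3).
Area = 59/2

Shoelace formula: Area = (1/2) |Σ_i (x_i · y_{i+1} − x_{i+1} · y_i)| (indices mod n). Compute each cross term:
  (-1)(2) − (-3)(6) = 16
  (-3)(-4) − (3)(2) = 6
  (3)(-3) − (4)(-4) = 7
  (4)(-3) − (5)(-3) = 3
  (5)(6) − (-1)(-3) = 27
Sum = 59, so (signed) Area = 59/2 = 59/2, |Area| = 59/2.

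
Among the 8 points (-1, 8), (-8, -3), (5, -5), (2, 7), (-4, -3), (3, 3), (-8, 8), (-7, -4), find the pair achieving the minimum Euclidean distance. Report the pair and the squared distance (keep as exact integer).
Pair = ((-8, -3), (-7, -4)); squared distance = 2

Compute all C(8, 2) = 28 pairwise squared distances (x_i − x_j)² + (y_i − y_j)². The minimum is 2, attained by the pair ((-8, -3), (-7, -4)).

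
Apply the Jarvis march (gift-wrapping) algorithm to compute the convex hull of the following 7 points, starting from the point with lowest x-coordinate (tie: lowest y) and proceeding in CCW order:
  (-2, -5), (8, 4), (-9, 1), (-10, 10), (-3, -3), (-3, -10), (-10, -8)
Hull (CCW) = [(-10, -8), (-3, -10), (8, 4), (-10, 10)]

Jarvis march: at each step, from the current hull vertex p, select the next vertex q as the point such that every other point lies strictly to the left of (or on) the directed line p → q. (Equivalently: for every other point r, the cross product (q − p) × (r − p) ≥ 0.)
Starting point (lowest x, tie lowest y): (-10, -8). Wrap until returning to start. Resulting hull: (-10, -8), (-3, -10), (8, 4), (-10, 10).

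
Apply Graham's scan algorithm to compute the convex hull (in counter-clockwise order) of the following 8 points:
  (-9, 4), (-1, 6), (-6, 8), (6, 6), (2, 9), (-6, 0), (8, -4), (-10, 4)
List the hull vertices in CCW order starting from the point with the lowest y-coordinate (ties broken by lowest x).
Hull (CCW) = [(8, -4), (6, 6), (2, 9), (-6, 8), (-10, 4), (-6, 0)]

Graham scan procedure:
  1. Find the pivot p₀ = point with lowest y (tie → lowest x): (8, -4).
  2. Sort the remaining points by polar angle around p₀.
  3. Walk through sorted points, maintaining a stack; pop the top while the last three entries make a non-left turn (cross product ≤ 0).
  4. Final stack is the convex hull in CCW order: (8, -4), (6, 6), (2, 9), (-6, 8), (-10, 4), (-6, 0).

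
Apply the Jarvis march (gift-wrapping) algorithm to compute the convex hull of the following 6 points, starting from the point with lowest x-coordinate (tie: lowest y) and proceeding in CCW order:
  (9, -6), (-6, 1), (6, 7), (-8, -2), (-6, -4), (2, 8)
Hull (CCW) = [(-8, -2), (-6, -4), (9, -6), (6, 7), (2, 8), (-6, 1)]

Jarvis march: at each step, from the current hull vertex p, select the next vertex q as the point such that every other point lies strictly to the left of (or on) the directed line p → q. (Equivalently: for every other point r, the cross product (q − p) × (r − p) ≥ 0.)
Starting point (lowest x, tie lowest y): (-8, -2). Wrap until returning to start. Resulting hull: (-8, -2), (-6, -4), (9, -6), (6, 7), (2, 8), (-6, 1).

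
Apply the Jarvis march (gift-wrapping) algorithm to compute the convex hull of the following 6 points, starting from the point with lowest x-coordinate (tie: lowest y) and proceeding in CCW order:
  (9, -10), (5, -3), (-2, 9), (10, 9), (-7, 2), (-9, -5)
Hull (CCW) = [(-9, -5), (9, -10), (10, 9), (-2, 9), (-7, 2)]

Jarvis march: at each step, from the current hull vertex p, select the next vertex q as the point such that every other point lies strictly to the left of (or on) the directed line p → q. (Equivalently: for every other point r, the cross product (q − p) × (r − p) ≥ 0.)
Starting point (lowest x, tie lowest y): (-9, -5). Wrap until returning to start. Resulting hull: (-9, -5), (9, -10), (10, 9), (-2, 9), (-7, 2).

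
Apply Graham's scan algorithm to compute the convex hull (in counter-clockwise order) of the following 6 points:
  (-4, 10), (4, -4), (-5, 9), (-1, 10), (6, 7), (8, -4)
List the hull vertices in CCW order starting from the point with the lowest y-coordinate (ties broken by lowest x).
Hull (CCW) = [(4, -4), (8, -4), (6, 7), (-1, 10), (-4, 10), (-5, 9)]

Graham scan procedure:
  1. Find the pivot p₀ = point with lowest y (tie → lowest x): (4, -4).
  2. Sort the remaining points by polar angle around p₀.
  3. Walk through sorted points, maintaining a stack; pop the top while the last three entries make a non-left turn (cross product ≤ 0).
  4. Final stack is the convex hull in CCW order: (4, -4), (8, -4), (6, 7), (-1, 10), (-4, 10), (-5, 9).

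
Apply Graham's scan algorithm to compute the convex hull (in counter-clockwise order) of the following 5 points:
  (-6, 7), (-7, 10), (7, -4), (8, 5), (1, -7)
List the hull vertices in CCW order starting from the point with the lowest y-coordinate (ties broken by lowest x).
Hull (CCW) = [(1, -7), (7, -4), (8, 5), (-7, 10), (-6, 7)]

Graham scan procedure:
  1. Find the pivot p₀ = point with lowest y (tie → lowest x): (1, -7).
  2. Sort the remaining points by polar angle around p₀.
  3. Walk through sorted points, maintaining a stack; pop the top while the last three entries make a non-left turn (cross product ≤ 0).
  4. Final stack is the convex hull in CCW order: (1, -7), (7, -4), (8, 5), (-7, 10), (-6, 7).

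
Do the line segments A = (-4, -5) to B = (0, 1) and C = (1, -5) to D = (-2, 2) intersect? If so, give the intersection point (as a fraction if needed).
Yes; intersection at (-22/23, -10/23) (t = 35/46 on AB, s = 15/23 on CD)

Parametrize AB as A + t(B − A) = (-4 + 4 t, -5 + 6 t) and CD as C + s(D − C) = (1 + -3 s, -5 + 7 s). Solve the linear system for (t, s). Determinant = -46 ≠ 0, so a unique intersection of the containing lines exists. Solution: t = 35/46, s = 15/23 — both in [0, 1], so the segments cross. Intersection point: (-22/23, -10/23).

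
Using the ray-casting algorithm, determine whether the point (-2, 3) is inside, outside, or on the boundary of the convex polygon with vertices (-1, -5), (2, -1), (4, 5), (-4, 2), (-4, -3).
The point (-2, 3) lies strictly outside the polygon

Cast a horizontal ray to the right from the query point and count how many polygon edges it crosses (each edge strictly once or zero times, handled with the usual half-open convention). 
Parity of crossings → even ⇒ outside.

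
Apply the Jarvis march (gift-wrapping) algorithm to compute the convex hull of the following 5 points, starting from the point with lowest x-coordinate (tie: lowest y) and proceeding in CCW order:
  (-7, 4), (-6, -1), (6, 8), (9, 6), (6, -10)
Hull (CCW) = [(-7, 4), (-6, -1), (6, -10), (9, 6), (6, 8)]

Jarvis march: at each step, from the current hull vertex p, select the next vertex q as the point such that every other point lies strictly to the left of (or on) the directed line p → q. (Equivalently: for every other point r, the cross product (q − p) × (r − p) ≥ 0.)
Starting point (lowest x, tie lowest y): (-7, 4). Wrap until returning to start. Resulting hull: (-7, 4), (-6, -1), (6, -10), (9, 6), (6, 8).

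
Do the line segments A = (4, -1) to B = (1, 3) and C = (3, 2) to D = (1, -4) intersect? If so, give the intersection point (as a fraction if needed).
Yes; intersection at (34/13, 11/13) (t = 6/13 on AB, s = 5/26 on CD)

Parametrize AB as A + t(B − A) = (4 + -3 t, -1 + 4 t) and CD as C + s(D − C) = (3 + -2 s, 2 + -6 s). Solve the linear system for (t, s). Determinant = -26 ≠ 0, so a unique intersection of the containing lines exists. Solution: t = 6/13, s = 5/26 — both in [0, 1], so the segments cross. Intersection point: (34/13, 11/13).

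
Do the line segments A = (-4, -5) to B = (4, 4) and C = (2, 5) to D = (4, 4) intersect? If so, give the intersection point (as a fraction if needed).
Yes; intersection at (4, 4) (t = 1 on AB, s = 1 on CD)

Parametrize AB as A + t(B − A) = (-4 + 8 t, -5 + 9 t) and CD as C + s(D − C) = (2 + 2 s, 5 + -1 s). Solve the linear system for (t, s). Determinant = 26 ≠ 0, so a unique intersection of the containing lines exists. Solution: t = 1, s = 1 — both in [0, 1], so the segments cross. Intersection point: (4, 4).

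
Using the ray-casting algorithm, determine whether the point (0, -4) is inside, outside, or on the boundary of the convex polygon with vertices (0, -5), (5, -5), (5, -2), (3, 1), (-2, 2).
The point (0, -4) lies strictly inside the polygon

Cast a horizontal ray to the right from the query point and count how many polygon edges it crosses (each edge strictly once or zero times, handled with the usual half-open convention). 
Parity of crossings → odd ⇒ inside.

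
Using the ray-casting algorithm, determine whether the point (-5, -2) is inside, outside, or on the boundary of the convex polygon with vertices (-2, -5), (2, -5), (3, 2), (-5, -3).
The point (-5, -2) lies strictly outside the polygon

Cast a horizontal ray to the right from the query point and count how many polygon edges it crosses (each edge strictly once or zero times, handled with the usual half-open convention). 
Parity of crossings → even ⇒ outside.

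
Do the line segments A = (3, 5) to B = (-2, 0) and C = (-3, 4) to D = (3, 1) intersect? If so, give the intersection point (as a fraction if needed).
Yes; intersection at (1/3, 7/3) (t = 8/15 on AB, s = 5/9 on CD)

Parametrize AB as A + t(B − A) = (3 + -5 t, 5 + -5 t) and CD as C + s(D − C) = (-3 + 6 s, 4 + -3 s). Solve the linear system for (t, s). Determinant = -45 ≠ 0, so a unique intersection of the containing lines exists. Solution: t = 8/15, s = 5/9 — both in [0, 1], so the segments cross. Intersection point: (1/3, 7/3).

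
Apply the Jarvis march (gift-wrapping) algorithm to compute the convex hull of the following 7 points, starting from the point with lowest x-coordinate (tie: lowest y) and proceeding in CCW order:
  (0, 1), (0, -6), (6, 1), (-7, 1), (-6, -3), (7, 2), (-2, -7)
Hull (CCW) = [(-7, 1), (-6, -3), (-2, -7), (0, -6), (7, 2)]

Jarvis march: at each step, from the current hull vertex p, select the next vertex q as the point such that every other point lies strictly to the left of (or on) the directed line p → q. (Equivalently: for every other point r, the cross product (q − p) × (r − p) ≥ 0.)
Starting point (lowest x, tie lowest y): (-7, 1). Wrap until returning to start. Resulting hull: (-7, 1), (-6, -3), (-2, -7), (0, -6), (7, 2).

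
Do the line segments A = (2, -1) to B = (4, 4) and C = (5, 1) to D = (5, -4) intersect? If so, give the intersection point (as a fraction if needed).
No (intersection of containing lines falls outside at least one segment)

Parametrize and solve: t = 3/2, s = -11/10. At least one of these is outside [0, 1], so the segments do not intersect.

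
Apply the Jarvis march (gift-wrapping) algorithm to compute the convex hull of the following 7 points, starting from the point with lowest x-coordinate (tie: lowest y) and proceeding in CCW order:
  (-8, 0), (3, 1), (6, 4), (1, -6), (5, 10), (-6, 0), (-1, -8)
Hull (CCW) = [(-8, 0), (-1, -8), (1, -6), (6, 4), (5, 10)]

Jarvis march: at each step, from the current hull vertex p, select the next vertex q as the point such that every other point lies strictly to the left of (or on) the directed line p → q. (Equivalently: for every other point r, the cross product (q − p) × (r − p) ≥ 0.)
Starting point (lowest x, tie lowest y): (-8, 0). Wrap until returning to start. Resulting hull: (-8, 0), (-1, -8), (1, -6), (6, 4), (5, 10).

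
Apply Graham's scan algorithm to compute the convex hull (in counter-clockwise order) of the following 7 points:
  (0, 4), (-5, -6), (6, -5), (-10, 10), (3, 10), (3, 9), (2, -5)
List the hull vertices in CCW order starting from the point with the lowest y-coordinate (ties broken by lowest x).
Hull (CCW) = [(-5, -6), (6, -5), (3, 10), (-10, 10)]

Graham scan procedure:
  1. Find the pivot p₀ = point with lowest y (tie → lowest x): (-5, -6).
  2. Sort the remaining points by polar angle around p₀.
  3. Walk through sorted points, maintaining a stack; pop the top while the last three entries make a non-left turn (cross product ≤ 0).
  4. Final stack is the convex hull in CCW order: (-5, -6), (6, -5), (3, 10), (-10, 10).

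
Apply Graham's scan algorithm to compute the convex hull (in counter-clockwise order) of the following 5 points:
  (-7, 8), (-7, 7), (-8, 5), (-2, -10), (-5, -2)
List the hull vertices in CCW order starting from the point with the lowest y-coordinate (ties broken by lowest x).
Hull (CCW) = [(-2, -10), (-7, 8), (-8, 5)]

Graham scan procedure:
  1. Find the pivot p₀ = point with lowest y (tie → lowest x): (-2, -10).
  2. Sort the remaining points by polar angle around p₀.
  3. Walk through sorted points, maintaining a stack; pop the top while the last three entries make a non-left turn (cross product ≤ 0).
  4. Final stack is the convex hull in CCW order: (-2, -10), (-7, 8), (-8, 5).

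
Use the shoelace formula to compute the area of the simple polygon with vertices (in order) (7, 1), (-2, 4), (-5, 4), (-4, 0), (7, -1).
Area = 38

Shoelace formula: Area = (1/2) |Σ_i (x_i · y_{i+1} − x_{i+1} · y_i)| (indices mod n). Compute each cross term:
  (7)(4) − (-2)(1) = 30
  (-2)(4) − (-5)(4) = 12
  (-5)(0) − (-4)(4) = 16
  (-4)(-1) − (7)(0) = 4
  (7)(1) − (7)(-1) = 14
Sum = 76, so (signed) Area = 76/2 = 38, |Area| = 38.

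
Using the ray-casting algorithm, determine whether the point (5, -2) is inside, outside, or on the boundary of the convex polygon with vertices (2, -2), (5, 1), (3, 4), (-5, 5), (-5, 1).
The point (5, -2) lies strictly outside the polygon

Cast a horizontal ray to the right from the query point and count how many polygon edges it crosses (each edge strictly once or zero times, handled with the usual half-open convention). 
Parity of crossings → even ⇒ outside.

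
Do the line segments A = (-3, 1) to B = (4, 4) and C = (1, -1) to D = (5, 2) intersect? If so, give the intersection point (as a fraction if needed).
No (intersection of containing lines falls outside at least one segment)

Parametrize and solve: t = 20/9, s = 26/9. At least one of these is outside [0, 1], so the segments do not intersect.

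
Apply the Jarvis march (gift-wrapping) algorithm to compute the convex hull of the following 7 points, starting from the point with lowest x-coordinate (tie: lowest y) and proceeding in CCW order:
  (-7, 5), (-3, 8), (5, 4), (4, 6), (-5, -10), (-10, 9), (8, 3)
Hull (CCW) = [(-10, 9), (-5, -10), (8, 3), (4, 6), (-3, 8)]

Jarvis march: at each step, from the current hull vertex p, select the next vertex q as the point such that every other point lies strictly to the left of (or on) the directed line p → q. (Equivalently: for every other point r, the cross product (q − p) × (r − p) ≥ 0.)
Starting point (lowest x, tie lowest y): (-10, 9). Wrap until returning to start. Resulting hull: (-10, 9), (-5, -10), (8, 3), (4, 6), (-3, 8).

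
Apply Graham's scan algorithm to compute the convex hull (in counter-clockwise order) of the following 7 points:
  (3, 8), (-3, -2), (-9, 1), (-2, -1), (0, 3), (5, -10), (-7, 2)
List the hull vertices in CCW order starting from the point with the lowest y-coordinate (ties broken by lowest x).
Hull (CCW) = [(5, -10), (3, 8), (-9, 1)]

Graham scan procedure:
  1. Find the pivot p₀ = point with lowest y (tie → lowest x): (5, -10).
  2. Sort the remaining points by polar angle around p₀.
  3. Walk through sorted points, maintaining a stack; pop the top while the last three entries make a non-left turn (cross product ≤ 0).
  4. Final stack is the convex hull in CCW order: (5, -10), (3, 8), (-9, 1).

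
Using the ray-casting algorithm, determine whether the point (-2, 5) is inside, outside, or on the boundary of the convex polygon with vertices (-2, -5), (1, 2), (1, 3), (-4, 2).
The point (-2, 5) lies strictly outside the polygon

Cast a horizontal ray to the right from the query point and count how many polygon edges it crosses (each edge strictly once or zero times, handled with the usual half-open convention). 
Parity of crossings → even ⇒ outside.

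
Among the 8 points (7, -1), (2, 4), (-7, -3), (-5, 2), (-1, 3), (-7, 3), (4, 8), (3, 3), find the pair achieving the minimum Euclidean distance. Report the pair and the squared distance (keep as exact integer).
Pair = ((2, 4), (3, 3)); squared distance = 2

Compute all C(8, 2) = 28 pairwise squared distances (x_i − x_j)² + (y_i − y_j)². The minimum is 2, attained by the pair ((2, 4), (3, 3)).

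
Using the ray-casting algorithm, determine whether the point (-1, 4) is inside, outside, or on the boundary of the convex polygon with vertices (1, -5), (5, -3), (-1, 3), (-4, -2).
The point (-1, 4) lies strictly outside the polygon

Cast a horizontal ray to the right from the query point and count how many polygon edges it crosses (each edge strictly once or zero times, handled with the usual half-open convention). 
Parity of crossings → even ⇒ outside.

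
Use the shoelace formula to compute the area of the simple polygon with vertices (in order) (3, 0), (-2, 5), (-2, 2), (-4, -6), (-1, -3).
Area = 28

Shoelace formula: Area = (1/2) |Σ_i (x_i · y_{i+1} − x_{i+1} · y_i)| (indices mod n). Compute each cross term:
  (3)(5) − (-2)(0) = 15
  (-2)(2) − (-2)(5) = 6
  (-2)(-6) − (-4)(2) = 20
  (-4)(-3) − (-1)(-6) = 6
  (-1)(0) − (3)(-3) = 9
Sum = 56, so (signed) Area = 56/2 = 28, |Area| = 28.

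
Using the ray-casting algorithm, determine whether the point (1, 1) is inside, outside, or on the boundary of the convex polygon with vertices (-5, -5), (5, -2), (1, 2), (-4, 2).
The point (1, 1) lies strictly inside the polygon

Cast a horizontal ray to the right from the query point and count how many polygon edges it crosses (each edge strictly once or zero times, handled with the usual half-open convention). 
Parity of crossings → odd ⇒ inside.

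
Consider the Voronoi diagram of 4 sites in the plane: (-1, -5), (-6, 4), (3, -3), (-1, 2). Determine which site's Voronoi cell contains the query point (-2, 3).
Nearest site = (-1, 2)

The Voronoi cell of site s contains exactly those query points closer to s than to any other site. Compute squared distances from q = (-2, 3) to each site:
  (-1 − -2)² + (2 − 3)² = 2
  (-6 − -2)² + (4 − 3)² = 17
  (3 − -2)² + (-3 − 3)² = 61
  (-1 − -2)² + (-5 − 3)² = 65
Minimum is attained by (-1, 2), so q lies in its Voronoi cell.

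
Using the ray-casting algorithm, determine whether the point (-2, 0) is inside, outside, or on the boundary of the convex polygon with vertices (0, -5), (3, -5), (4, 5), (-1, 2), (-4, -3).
The point (-2, 0) lies strictly inside the polygon

Cast a horizontal ray to the right from the query point and count how many polygon edges it crosses (each edge strictly once or zero times, handled with the usual half-open convention). 
Parity of crossings → odd ⇒ inside.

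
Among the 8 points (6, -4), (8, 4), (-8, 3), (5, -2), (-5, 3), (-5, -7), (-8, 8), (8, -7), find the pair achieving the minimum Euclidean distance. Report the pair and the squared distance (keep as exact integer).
Pair = ((6, -4), (5, -2)); squared distance = 5

Compute all C(8, 2) = 28 pairwise squared distances (x_i − x_j)² + (y_i − y_j)². The minimum is 5, attained by the pair ((6, -4), (5, -2)).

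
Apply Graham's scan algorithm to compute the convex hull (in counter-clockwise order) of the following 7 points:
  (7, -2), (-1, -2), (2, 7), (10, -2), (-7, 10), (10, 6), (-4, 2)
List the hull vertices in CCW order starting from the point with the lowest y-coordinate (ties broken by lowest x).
Hull (CCW) = [(-1, -2), (10, -2), (10, 6), (-7, 10), (-4, 2)]

Graham scan procedure:
  1. Find the pivot p₀ = point with lowest y (tie → lowest x): (-1, -2).
  2. Sort the remaining points by polar angle around p₀.
  3. Walk through sorted points, maintaining a stack; pop the top while the last three entries make a non-left turn (cross product ≤ 0).
  4. Final stack is the convex hull in CCW order: (-1, -2), (10, -2), (10, 6), (-7, 10), (-4, 2).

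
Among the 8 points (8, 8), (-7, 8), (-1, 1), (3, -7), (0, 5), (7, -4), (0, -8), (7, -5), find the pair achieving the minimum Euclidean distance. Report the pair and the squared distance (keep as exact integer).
Pair = ((7, -4), (7, -5)); squared distance = 1

Compute all C(8, 2) = 28 pairwise squared distances (x_i − x_j)² + (y_i − y_j)². The minimum is 1, attained by the pair ((7, -4), (7, -5)).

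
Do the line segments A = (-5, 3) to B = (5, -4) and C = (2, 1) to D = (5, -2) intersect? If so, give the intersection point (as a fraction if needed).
No (intersection of containing lines falls outside at least one segment)

Parametrize and solve: t = 5/3, s = 29/9. At least one of these is outside [0, 1], so the segments do not intersect.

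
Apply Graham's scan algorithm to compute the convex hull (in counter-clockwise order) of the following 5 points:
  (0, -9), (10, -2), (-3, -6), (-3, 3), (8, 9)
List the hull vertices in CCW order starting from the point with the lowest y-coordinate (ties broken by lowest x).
Hull (CCW) = [(0, -9), (10, -2), (8, 9), (-3, 3), (-3, -6)]

Graham scan procedure:
  1. Find the pivot p₀ = point with lowest y (tie → lowest x): (0, -9).
  2. Sort the remaining points by polar angle around p₀.
  3. Walk through sorted points, maintaining a stack; pop the top while the last three entries make a non-left turn (cross product ≤ 0).
  4. Final stack is the convex hull in CCW order: (0, -9), (10, -2), (8, 9), (-3, 3), (-3, -6).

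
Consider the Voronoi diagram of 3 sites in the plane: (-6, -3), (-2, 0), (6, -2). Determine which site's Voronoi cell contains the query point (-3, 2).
Nearest site = (-2, 0)

The Voronoi cell of site s contains exactly those query points closer to s than to any other site. Compute squared distances from q = (-3, 2) to each site:
  (-2 − -3)² + (0 − 2)² = 5
  (-6 − -3)² + (-3 − 2)² = 34
  (6 − -3)² + (-2 − 2)² = 97
Minimum is attained by (-2, 0), so q lies in its Voronoi cell.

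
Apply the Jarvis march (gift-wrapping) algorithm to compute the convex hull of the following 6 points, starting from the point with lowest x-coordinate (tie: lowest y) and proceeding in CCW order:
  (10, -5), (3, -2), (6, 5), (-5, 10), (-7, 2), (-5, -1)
Hull (CCW) = [(-7, 2), (-5, -1), (10, -5), (6, 5), (-5, 10)]

Jarvis march: at each step, from the current hull vertex p, select the next vertex q as the point such that every other point lies strictly to the left of (or on) the directed line p → q. (Equivalently: for every other point r, the cross product (q − p) × (r − p) ≥ 0.)
Starting point (lowest x, tie lowest y): (-7, 2). Wrap until returning to start. Resulting hull: (-7, 2), (-5, -1), (10, -5), (6, 5), (-5, 10).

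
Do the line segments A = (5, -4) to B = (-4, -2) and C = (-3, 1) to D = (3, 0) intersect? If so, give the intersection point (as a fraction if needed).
No (intersection of containing lines falls outside at least one segment)

Parametrize and solve: t = 22/3, s = -29/3. At least one of these is outside [0, 1], so the segments do not intersect.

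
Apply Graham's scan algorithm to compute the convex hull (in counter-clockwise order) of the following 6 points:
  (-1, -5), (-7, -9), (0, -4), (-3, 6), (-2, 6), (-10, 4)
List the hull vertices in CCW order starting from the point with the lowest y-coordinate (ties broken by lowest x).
Hull (CCW) = [(-7, -9), (-1, -5), (0, -4), (-2, 6), (-3, 6), (-10, 4)]

Graham scan procedure:
  1. Find the pivot p₀ = point with lowest y (tie → lowest x): (-7, -9).
  2. Sort the remaining points by polar angle around p₀.
  3. Walk through sorted points, maintaining a stack; pop the top while the last three entries make a non-left turn (cross product ≤ 0).
  4. Final stack is the convex hull in CCW order: (-7, -9), (-1, -5), (0, -4), (-2, 6), (-3, 6), (-10, 4).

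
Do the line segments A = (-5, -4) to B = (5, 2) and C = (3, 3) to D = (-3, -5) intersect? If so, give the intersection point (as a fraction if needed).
Yes; intersection at (0, -1) (t = 1/2 on AB, s = 1/2 on CD)

Parametrize AB as A + t(B − A) = (-5 + 10 t, -4 + 6 t) and CD as C + s(D − C) = (3 + -6 s, 3 + -8 s). Solve the linear system for (t, s). Determinant = 44 ≠ 0, so a unique intersection of the containing lines exists. Solution: t = 1/2, s = 1/2 — both in [0, 1], so the segments cross. Intersection point: (0, -1).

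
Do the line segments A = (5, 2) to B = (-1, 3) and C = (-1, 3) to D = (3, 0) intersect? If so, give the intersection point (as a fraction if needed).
Yes; intersection at (-1, 3) (t = 1 on AB, s = 0 on CD)

Parametrize AB as A + t(B − A) = (5 + -6 t, 2 + 1 t) and CD as C + s(D − C) = (-1 + 4 s, 3 + -3 s). Solve the linear system for (t, s). Determinant = -14 ≠ 0, so a unique intersection of the containing lines exists. Solution: t = 1, s = 0 — both in [0, 1], so the segments cross. Intersection point: (-1, 3).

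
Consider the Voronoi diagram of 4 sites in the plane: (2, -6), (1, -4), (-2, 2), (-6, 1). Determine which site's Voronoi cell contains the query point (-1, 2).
Nearest site = (-2, 2)

The Voronoi cell of site s contains exactly those query points closer to s than to any other site. Compute squared distances from q = (-1, 2) to each site:
  (-2 − -1)² + (2 − 2)² = 1
  (-6 − -1)² + (1 − 2)² = 26
  (1 − -1)² + (-4 − 2)² = 40
  (2 − -1)² + (-6 − 2)² = 73
Minimum is attained by (-2, 2), so q lies in its Voronoi cell.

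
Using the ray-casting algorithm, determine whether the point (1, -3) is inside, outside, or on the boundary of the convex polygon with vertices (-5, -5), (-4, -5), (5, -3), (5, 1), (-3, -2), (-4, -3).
The point (1, -3) lies strictly inside the polygon

Cast a horizontal ray to the right from the query point and count how many polygon edges it crosses (each edge strictly once or zero times, handled with the usual half-open convention). 
Parity of crossings → odd ⇒ inside.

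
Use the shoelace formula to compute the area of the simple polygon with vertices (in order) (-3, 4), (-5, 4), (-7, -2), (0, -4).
Area = 31

Shoelace formula: Area = (1/2) |Σ_i (x_i · y_{i+1} − x_{i+1} · y_i)| (indices mod n). Compute each cross term:
  (-3)(4) − (-5)(4) = 8
  (-5)(-2) − (-7)(4) = 38
  (-7)(-4) − (0)(-2) = 28
  (0)(4) − (-3)(-4) = -12
Sum = 62, so (signed) Area = 62/2 = 31, |Area| = 31.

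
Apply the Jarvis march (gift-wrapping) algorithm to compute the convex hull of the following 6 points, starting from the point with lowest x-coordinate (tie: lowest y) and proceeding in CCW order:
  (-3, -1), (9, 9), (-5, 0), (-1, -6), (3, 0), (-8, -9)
Hull (CCW) = [(-8, -9), (-1, -6), (9, 9), (-5, 0)]

Jarvis march: at each step, from the current hull vertex p, select the next vertex q as the point such that every other point lies strictly to the left of (or on) the directed line p → q. (Equivalently: for every other point r, the cross product (q − p) × (r − p) ≥ 0.)
Starting point (lowest x, tie lowest y): (-8, -9). Wrap until returning to start. Resulting hull: (-8, -9), (-1, -6), (9, 9), (-5, 0).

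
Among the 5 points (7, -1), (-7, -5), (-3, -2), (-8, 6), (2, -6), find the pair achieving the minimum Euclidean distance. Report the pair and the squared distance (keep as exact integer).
Pair = ((-7, -5), (-3, -2)); squared distance = 25

Compute all C(5, 2) = 10 pairwise squared distances (x_i − x_j)² + (y_i − y_j)². The minimum is 25, attained by the pair ((-7, -5), (-3, -2)).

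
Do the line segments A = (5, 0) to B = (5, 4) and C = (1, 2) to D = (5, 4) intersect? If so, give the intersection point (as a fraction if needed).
Yes; intersection at (5, 4) (t = 1 on AB, s = 1 on CD)

Parametrize AB as A + t(B − A) = (5 + 0 t, 0 + 4 t) and CD as C + s(D − C) = (1 + 4 s, 2 + 2 s). Solve the linear system for (t, s). Determinant = 16 ≠ 0, so a unique intersection of the containing lines exists. Solution: t = 1, s = 1 — both in [0, 1], so the segments cross. Intersection point: (5, 4).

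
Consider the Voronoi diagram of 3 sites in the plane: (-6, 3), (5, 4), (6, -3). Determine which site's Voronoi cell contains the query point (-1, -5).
Nearest site = (6, -3)

The Voronoi cell of site s contains exactly those query points closer to s than to any other site. Compute squared distances from q = (-1, -5) to each site:
  (6 − -1)² + (-3 − -5)² = 53
  (-6 − -1)² + (3 − -5)² = 89
  (5 − -1)² + (4 − -5)² = 117
Minimum is attained by (6, -3), so q lies in its Voronoi cell.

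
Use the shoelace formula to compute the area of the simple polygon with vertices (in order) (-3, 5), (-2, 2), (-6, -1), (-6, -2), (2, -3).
Area = 47/2

Shoelace formula: Area = (1/2) |Σ_i (x_i · y_{i+1} − x_{i+1} · y_i)| (indices mod n). Compute each cross term:
  (-3)(2) − (-2)(5) = 4
  (-2)(-1) − (-6)(2) = 14
  (-6)(-2) − (-6)(-1) = 6
  (-6)(-3) − (2)(-2) = 22
  (2)(5) − (-3)(-3) = 1
Sum = 47, so (signed) Area = 47/2 = 47/2, |Area| = 47/2.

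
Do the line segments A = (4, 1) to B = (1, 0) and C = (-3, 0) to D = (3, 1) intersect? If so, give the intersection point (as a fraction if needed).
No (intersection of containing lines falls outside at least one segment)

Parametrize and solve: t = -1/3, s = 4/3. At least one of these is outside [0, 1], so the segments do not intersect.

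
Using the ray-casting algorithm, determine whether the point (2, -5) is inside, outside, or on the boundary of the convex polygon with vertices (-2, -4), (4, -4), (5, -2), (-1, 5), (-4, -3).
The point (2, -5) lies strictly outside the polygon

Cast a horizontal ray to the right from the query point and count how many polygon edges it crosses (each edge strictly once or zero times, handled with the usual half-open convention). 
Parity of crossings → even ⇒ outside.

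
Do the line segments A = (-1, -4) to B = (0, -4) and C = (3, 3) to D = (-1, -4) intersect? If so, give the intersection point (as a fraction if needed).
Yes; intersection at (-1, -4) (t = 0 on AB, s = 1 on CD)

Parametrize AB as A + t(B − A) = (-1 + 1 t, -4 + 0 t) and CD as C + s(D − C) = (3 + -4 s, 3 + -7 s). Solve the linear system for (t, s). Determinant = 7 ≠ 0, so a unique intersection of the containing lines exists. Solution: t = 0, s = 1 — both in [0, 1], so the segments cross. Intersection point: (-1, -4).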